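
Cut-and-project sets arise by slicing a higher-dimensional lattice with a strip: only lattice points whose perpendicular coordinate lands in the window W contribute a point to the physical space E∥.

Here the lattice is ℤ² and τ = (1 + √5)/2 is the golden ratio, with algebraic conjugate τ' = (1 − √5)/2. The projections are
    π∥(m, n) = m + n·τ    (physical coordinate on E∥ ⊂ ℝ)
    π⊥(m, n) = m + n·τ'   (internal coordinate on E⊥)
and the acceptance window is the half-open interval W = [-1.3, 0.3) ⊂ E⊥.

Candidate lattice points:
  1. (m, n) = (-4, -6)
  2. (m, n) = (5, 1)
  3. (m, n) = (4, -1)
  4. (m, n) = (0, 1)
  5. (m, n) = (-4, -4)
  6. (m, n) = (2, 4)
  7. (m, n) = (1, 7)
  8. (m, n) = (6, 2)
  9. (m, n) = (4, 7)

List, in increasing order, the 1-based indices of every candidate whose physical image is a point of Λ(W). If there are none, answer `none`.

τ' = (1−√5)/2 ≈ -0.61803.
#1 (-4,-6): internal coord -4 + (-6)·τ' = -0.29180; -0.29180 ∈ [-1.3, 0.3) → IN Λ
#2 (5,1): internal coord 5 + (1)·τ' = +4.38197; +4.38197 ∉ [-1.3, 0.3) → out
#3 (4,-1): internal coord 4 + (-1)·τ' = +4.61803; +4.61803 ∉ [-1.3, 0.3) → out
#4 (0,1): internal coord 0 + (1)·τ' = -0.61803; -0.61803 ∈ [-1.3, 0.3) → IN Λ
#5 (-4,-4): internal coord -4 + (-4)·τ' = -1.52786; -1.52786 ∉ [-1.3, 0.3) → out
#6 (2,4): internal coord 2 + (4)·τ' = -0.47214; -0.47214 ∈ [-1.3, 0.3) → IN Λ
#7 (1,7): internal coord 1 + (7)·τ' = -3.32624; -3.32624 ∉ [-1.3, 0.3) → out
#8 (6,2): internal coord 6 + (2)·τ' = +4.76393; +4.76393 ∉ [-1.3, 0.3) → out
#9 (4,7): internal coord 4 + (7)·τ' = -0.32624; -0.32624 ∈ [-1.3, 0.3) → IN Λ

1, 4, 6, 9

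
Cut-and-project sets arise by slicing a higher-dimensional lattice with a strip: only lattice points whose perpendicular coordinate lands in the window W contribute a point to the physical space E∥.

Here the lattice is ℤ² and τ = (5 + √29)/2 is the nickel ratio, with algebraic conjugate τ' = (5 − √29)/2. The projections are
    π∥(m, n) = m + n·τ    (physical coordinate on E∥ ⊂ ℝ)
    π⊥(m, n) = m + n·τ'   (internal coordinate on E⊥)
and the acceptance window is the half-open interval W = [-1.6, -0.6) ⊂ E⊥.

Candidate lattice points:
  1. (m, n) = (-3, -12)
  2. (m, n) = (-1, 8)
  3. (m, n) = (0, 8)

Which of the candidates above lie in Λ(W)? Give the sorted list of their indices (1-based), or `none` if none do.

Numerically τ ≈ 5.1926 and τ' = −1/τ ≈ -0.1926.
[1] lift (-3,-12): star map gives -0.6890; window check -1.6 ≤ -0.6890 < -0.6 is true → IN Λ
[2] lift (-1,8): star map gives -2.5407; window check -1.6 ≤ -2.5407 < -0.6 is false → out
[3] lift (0,8): star map gives -1.5407; window check -1.6 ≤ -1.5407 < -0.6 is true → IN Λ

1, 3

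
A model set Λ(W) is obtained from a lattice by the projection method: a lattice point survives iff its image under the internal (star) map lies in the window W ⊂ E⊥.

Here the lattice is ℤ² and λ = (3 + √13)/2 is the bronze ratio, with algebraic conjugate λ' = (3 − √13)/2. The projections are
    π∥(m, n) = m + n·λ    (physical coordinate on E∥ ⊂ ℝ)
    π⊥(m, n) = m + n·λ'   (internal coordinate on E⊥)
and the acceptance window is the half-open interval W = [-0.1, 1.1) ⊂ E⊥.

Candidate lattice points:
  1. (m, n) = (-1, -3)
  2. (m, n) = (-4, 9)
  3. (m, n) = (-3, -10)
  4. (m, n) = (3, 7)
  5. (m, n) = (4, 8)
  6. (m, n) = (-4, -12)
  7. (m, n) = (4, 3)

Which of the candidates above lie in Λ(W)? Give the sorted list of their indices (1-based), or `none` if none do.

1, 3, 4

λ' = (3−√13)/2 ≈ -0.302776.
candidate 1: (m,n)=(-1,-3) → π∥ = -1-3·λ ≈ -10.908327, π⊥ = -1-3·λ' ≈ -0.091673 ∈ [-0.1, 1.1) ⇒ IN Λ
candidate 2: (m,n)=(-4,9) → π∥ = -4+9·λ ≈ 25.724981, π⊥ = -4+9·λ' ≈ -6.724981 ∉ [-0.1, 1.1) ⇒ out
candidate 3: (m,n)=(-3,-10) → π∥ = -3-10·λ ≈ -36.027756, π⊥ = -3-10·λ' ≈ 0.027756 ∈ [-0.1, 1.1) ⇒ IN Λ
candidate 4: (m,n)=(3,7) → π∥ = 3+7·λ ≈ 26.119429, π⊥ = 3+7·λ' ≈ 0.880571 ∈ [-0.1, 1.1) ⇒ IN Λ
candidate 5: (m,n)=(4,8) → π∥ = 4+8·λ ≈ 30.422205, π⊥ = 4+8·λ' ≈ 1.577795 ∉ [-0.1, 1.1) ⇒ out
candidate 6: (m,n)=(-4,-12) → π∥ = -4-12·λ ≈ -43.633308, π⊥ = -4-12·λ' ≈ -0.366692 ∉ [-0.1, 1.1) ⇒ out
candidate 7: (m,n)=(4,3) → π∥ = 4+3·λ ≈ 13.908327, π⊥ = 4+3·λ' ≈ 3.091673 ∉ [-0.1, 1.1) ⇒ out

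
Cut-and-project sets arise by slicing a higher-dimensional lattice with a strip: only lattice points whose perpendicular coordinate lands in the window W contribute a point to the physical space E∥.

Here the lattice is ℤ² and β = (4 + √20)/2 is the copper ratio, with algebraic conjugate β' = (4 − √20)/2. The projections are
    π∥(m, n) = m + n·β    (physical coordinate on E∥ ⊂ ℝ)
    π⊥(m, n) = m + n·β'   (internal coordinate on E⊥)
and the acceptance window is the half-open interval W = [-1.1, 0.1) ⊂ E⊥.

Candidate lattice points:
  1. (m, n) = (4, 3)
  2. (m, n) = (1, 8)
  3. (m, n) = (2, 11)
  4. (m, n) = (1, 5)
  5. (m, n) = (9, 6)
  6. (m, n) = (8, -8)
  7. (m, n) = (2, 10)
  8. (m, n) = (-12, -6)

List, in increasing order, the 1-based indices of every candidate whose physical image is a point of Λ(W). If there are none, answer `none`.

Numerically β ≈ 4.2361 and β' = −1/β ≈ -0.2361.
[1] lift (4,3): star map gives 3.2918; window check -1.1 ≤ 3.2918 < 0.1 is false → out
[2] lift (1,8): star map gives -0.8885; window check -1.1 ≤ -0.8885 < 0.1 is true → IN Λ
[3] lift (2,11): star map gives -0.5967; window check -1.1 ≤ -0.5967 < 0.1 is true → IN Λ
[4] lift (1,5): star map gives -0.1803; window check -1.1 ≤ -0.1803 < 0.1 is true → IN Λ
[5] lift (9,6): star map gives 7.5836; window check -1.1 ≤ 7.5836 < 0.1 is false → out
[6] lift (8,-8): star map gives 9.8885; window check -1.1 ≤ 9.8885 < 0.1 is false → out
[7] lift (2,10): star map gives -0.3607; window check -1.1 ≤ -0.3607 < 0.1 is true → IN Λ
[8] lift (-12,-6): star map gives -10.5836; window check -1.1 ≤ -10.5836 < 0.1 is false → out

2, 3, 4, 7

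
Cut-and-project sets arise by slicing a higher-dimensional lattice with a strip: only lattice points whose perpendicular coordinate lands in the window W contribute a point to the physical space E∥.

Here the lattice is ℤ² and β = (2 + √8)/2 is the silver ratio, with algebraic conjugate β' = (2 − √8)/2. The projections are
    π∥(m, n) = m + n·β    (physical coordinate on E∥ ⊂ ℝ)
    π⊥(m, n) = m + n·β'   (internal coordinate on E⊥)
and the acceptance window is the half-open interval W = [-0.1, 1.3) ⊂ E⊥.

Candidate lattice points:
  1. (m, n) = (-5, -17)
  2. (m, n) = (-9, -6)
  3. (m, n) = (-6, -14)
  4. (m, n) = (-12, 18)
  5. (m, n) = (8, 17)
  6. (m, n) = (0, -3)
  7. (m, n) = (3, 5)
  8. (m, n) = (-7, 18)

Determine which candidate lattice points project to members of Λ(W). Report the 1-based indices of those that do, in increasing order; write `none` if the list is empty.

5, 6, 7

Compute β' = (2−√8)/2 = -0.41421, so π⊥(m,n) = m -0.41421·n.
#1 (-5,-17): internal coord -5 + (-17)·β' = +2.04163; +2.04163 ∉ [-0.1, 1.3) → out
#2 (-9,-6): internal coord -9 + (-6)·β' = -6.51472; -6.51472 ∉ [-0.1, 1.3) → out
#3 (-6,-14): internal coord -6 + (-14)·β' = -0.20101; -0.20101 ∉ [-0.1, 1.3) → out
#4 (-12,18): internal coord -12 + (18)·β' = -19.45584; -19.45584 ∉ [-0.1, 1.3) → out
#5 (8,17): internal coord 8 + (17)·β' = +0.95837; +0.95837 ∈ [-0.1, 1.3) → IN Λ
#6 (0,-3): internal coord 0 + (-3)·β' = +1.24264; +1.24264 ∈ [-0.1, 1.3) → IN Λ
#7 (3,5): internal coord 3 + (5)·β' = +0.92893; +0.92893 ∈ [-0.1, 1.3) → IN Λ
#8 (-7,18): internal coord -7 + (18)·β' = -14.45584; -14.45584 ∉ [-0.1, 1.3) → out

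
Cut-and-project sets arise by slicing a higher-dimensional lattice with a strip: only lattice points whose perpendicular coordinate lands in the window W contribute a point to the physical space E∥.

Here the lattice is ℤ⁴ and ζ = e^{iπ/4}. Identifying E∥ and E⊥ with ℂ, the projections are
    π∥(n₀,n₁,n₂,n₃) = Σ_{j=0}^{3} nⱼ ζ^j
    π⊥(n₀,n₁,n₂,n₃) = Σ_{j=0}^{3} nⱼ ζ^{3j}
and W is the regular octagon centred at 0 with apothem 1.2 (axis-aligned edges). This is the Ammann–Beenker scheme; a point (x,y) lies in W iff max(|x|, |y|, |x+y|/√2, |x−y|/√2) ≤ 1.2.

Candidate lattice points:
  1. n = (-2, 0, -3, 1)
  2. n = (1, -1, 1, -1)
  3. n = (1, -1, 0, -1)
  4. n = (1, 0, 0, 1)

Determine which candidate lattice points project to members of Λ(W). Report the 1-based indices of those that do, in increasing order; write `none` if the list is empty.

none

Internal map: ζ^{3j} for j=0..3 gives (1,0), (−√2/2,√2/2), (0,−1), (√2/2,√2/2).
#1 (-2, 0, -3, 1): internal (-1.2929, 3.7071); octagon support 3.7071 vs apothem 1.2 → ∉ W
#2 (1, -1, 1, -1): internal (1.0000, -2.4142); octagon support 2.4142 vs apothem 1.2 → ∉ W
#3 (1, -1, 0, -1): internal (1.0000, -1.4142); octagon support 1.7071 vs apothem 1.2 → ∉ W
#4 (1, 0, 0, 1): internal (1.7071, 0.7071); octagon support 1.7071 vs apothem 1.2 → ∉ W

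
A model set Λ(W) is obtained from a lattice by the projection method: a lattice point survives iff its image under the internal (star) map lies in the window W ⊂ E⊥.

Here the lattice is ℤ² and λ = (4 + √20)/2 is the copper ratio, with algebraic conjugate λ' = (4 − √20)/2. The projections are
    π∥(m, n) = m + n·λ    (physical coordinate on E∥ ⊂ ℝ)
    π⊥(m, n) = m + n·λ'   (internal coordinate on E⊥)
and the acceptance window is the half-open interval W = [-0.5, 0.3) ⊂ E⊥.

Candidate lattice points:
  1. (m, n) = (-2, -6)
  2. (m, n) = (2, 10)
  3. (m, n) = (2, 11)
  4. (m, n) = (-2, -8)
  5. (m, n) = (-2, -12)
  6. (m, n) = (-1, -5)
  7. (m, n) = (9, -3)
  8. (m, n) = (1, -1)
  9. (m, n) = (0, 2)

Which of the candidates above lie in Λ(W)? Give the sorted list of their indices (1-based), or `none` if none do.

Numerically λ ≈ 4.236068 and λ' = −1/λ ≈ -0.236068.
[1] lift (-2,-6): star map gives -0.583592; window check -0.5 ≤ -0.583592 < 0.3 is false → out
[2] lift (2,10): star map gives -0.360680; window check -0.5 ≤ -0.360680 < 0.3 is true → IN Λ
[3] lift (2,11): star map gives -0.596748; window check -0.5 ≤ -0.596748 < 0.3 is false → out
[4] lift (-2,-8): star map gives -0.111456; window check -0.5 ≤ -0.111456 < 0.3 is true → IN Λ
[5] lift (-2,-12): star map gives 0.832816; window check -0.5 ≤ 0.832816 < 0.3 is false → out
[6] lift (-1,-5): star map gives 0.180340; window check -0.5 ≤ 0.180340 < 0.3 is true → IN Λ
[7] lift (9,-3): star map gives 9.708204; window check -0.5 ≤ 9.708204 < 0.3 is false → out
[8] lift (1,-1): star map gives 1.236068; window check -0.5 ≤ 1.236068 < 0.3 is false → out
[9] lift (0,2): star map gives -0.472136; window check -0.5 ≤ -0.472136 < 0.3 is true → IN Λ

2, 4, 6, 9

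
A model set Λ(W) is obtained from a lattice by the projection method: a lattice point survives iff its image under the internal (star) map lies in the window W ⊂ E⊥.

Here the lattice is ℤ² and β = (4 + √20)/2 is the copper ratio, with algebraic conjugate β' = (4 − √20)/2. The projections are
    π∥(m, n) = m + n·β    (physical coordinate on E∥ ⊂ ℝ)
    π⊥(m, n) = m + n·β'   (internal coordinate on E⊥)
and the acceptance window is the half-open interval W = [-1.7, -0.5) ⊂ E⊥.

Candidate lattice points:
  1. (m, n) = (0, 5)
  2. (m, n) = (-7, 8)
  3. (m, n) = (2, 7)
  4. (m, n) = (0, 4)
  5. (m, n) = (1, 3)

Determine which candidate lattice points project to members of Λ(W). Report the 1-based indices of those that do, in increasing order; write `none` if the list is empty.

1, 4

Numerically β ≈ 4.236068 and β' = −1/β ≈ -0.236068.
[1] lift (0,5): star map gives -1.180340; window check -1.7 ≤ -1.180340 < -0.5 is true → IN Λ
[2] lift (-7,8): star map gives -8.888544; window check -1.7 ≤ -8.888544 < -0.5 is false → out
[3] lift (2,7): star map gives 0.347524; window check -1.7 ≤ 0.347524 < -0.5 is false → out
[4] lift (0,4): star map gives -0.944272; window check -1.7 ≤ -0.944272 < -0.5 is true → IN Λ
[5] lift (1,3): star map gives 0.291796; window check -1.7 ≤ 0.291796 < -0.5 is false → out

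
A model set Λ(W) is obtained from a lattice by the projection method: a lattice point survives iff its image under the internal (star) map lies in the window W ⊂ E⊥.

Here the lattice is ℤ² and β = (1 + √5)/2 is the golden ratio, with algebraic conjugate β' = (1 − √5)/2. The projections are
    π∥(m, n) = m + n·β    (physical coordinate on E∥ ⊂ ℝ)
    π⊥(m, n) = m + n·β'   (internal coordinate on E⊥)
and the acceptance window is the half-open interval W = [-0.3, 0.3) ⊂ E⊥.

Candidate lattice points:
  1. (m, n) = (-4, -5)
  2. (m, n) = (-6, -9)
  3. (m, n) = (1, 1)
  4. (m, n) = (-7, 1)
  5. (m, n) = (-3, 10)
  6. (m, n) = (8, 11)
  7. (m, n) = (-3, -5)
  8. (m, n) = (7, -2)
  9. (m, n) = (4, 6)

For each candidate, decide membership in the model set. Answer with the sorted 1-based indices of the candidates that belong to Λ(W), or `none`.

Numerically β ≈ 1.618034 and β' = −1/β ≈ -0.618034.
#1 (-4,-5): internal coord -4 + (-5)·β' = -0.909830; -0.909830 ∉ [-0.3, 0.3) → out
#2 (-6,-9): internal coord -6 + (-9)·β' = -0.437694; -0.437694 ∉ [-0.3, 0.3) → out
#3 (1,1): internal coord 1 + (1)·β' = +0.381966; +0.381966 ∉ [-0.3, 0.3) → out
#4 (-7,1): internal coord -7 + (1)·β' = -7.618034; -7.618034 ∉ [-0.3, 0.3) → out
#5 (-3,10): internal coord -3 + (10)·β' = -9.180340; -9.180340 ∉ [-0.3, 0.3) → out
#6 (8,11): internal coord 8 + (11)·β' = +1.201626; +1.201626 ∉ [-0.3, 0.3) → out
#7 (-3,-5): internal coord -3 + (-5)·β' = +0.090170; +0.090170 ∈ [-0.3, 0.3) → IN Λ
#8 (7,-2): internal coord 7 + (-2)·β' = +8.236068; +8.236068 ∉ [-0.3, 0.3) → out
#9 (4,6): internal coord 4 + (6)·β' = +0.291796; +0.291796 ∈ [-0.3, 0.3) → IN Λ

7, 9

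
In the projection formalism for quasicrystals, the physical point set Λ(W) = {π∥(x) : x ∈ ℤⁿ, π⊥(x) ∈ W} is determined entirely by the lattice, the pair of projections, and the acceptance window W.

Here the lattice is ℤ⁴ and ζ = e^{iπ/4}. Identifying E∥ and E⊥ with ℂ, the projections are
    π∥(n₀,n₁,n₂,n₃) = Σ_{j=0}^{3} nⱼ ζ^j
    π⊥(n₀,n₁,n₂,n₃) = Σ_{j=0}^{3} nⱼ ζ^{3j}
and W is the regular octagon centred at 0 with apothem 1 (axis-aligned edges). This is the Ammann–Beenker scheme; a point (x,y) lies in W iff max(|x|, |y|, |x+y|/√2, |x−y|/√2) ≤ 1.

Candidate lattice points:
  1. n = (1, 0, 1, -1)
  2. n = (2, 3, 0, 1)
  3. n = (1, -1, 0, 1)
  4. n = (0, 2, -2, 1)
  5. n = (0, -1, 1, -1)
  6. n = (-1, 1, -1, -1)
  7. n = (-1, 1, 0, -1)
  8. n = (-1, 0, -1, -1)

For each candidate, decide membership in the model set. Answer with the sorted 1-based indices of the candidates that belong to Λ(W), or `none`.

none

π⊥(n) = n₀ + n₁ζ³ + n₂ζ⁶ + n₃ζ⁹ where ζ = e^{iπ/4}.
candidate 1: n = (1, 0, 1, -1) → π⊥ ≈ (+0.29289, -1.70711); max(|x|,|y|,|x±y|/√2) = 1.70711 > 1 ⇒ ∉ W
candidate 2: n = (2, 3, 0, 1) → π⊥ ≈ (+0.58579, +2.82843); max(|x|,|y|,|x±y|/√2) = 2.82843 > 1 ⇒ ∉ W
candidate 3: n = (1, -1, 0, 1) → π⊥ ≈ (+2.41421, +0.00000); max(|x|,|y|,|x±y|/√2) = 2.41421 > 1 ⇒ ∉ W
candidate 4: n = (0, 2, -2, 1) → π⊥ ≈ (-0.70711, +4.12132); max(|x|,|y|,|x±y|/√2) = 4.12132 > 1 ⇒ ∉ W
candidate 5: n = (0, -1, 1, -1) → π⊥ ≈ (+0.00000, -2.41421); max(|x|,|y|,|x±y|/√2) = 2.41421 > 1 ⇒ ∉ W
candidate 6: n = (-1, 1, -1, -1) → π⊥ ≈ (-2.41421, +1.00000); max(|x|,|y|,|x±y|/√2) = 2.41421 > 1 ⇒ ∉ W
candidate 7: n = (-1, 1, 0, -1) → π⊥ ≈ (-2.41421, +0.00000); max(|x|,|y|,|x±y|/√2) = 2.41421 > 1 ⇒ ∉ W
candidate 8: n = (-1, 0, -1, -1) → π⊥ ≈ (-1.70711, +0.29289); max(|x|,|y|,|x±y|/√2) = 1.70711 > 1 ⇒ ∉ W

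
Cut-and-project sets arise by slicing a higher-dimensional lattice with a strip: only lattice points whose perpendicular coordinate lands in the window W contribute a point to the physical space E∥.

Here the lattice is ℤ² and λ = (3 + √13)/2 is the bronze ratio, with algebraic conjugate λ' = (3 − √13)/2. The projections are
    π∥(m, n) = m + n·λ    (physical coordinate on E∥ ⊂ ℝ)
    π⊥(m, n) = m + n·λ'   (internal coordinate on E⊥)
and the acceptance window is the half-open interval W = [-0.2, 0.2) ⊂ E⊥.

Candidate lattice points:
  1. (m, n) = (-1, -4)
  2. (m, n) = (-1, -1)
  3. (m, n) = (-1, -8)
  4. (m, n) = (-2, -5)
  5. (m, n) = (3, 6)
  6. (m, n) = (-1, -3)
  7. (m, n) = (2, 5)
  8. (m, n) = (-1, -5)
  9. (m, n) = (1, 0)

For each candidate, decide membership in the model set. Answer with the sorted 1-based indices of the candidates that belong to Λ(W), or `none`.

6

λ' = (3−√13)/2 ≈ -0.3028.
#1 (-1,-4): internal coord -1 + (-4)·λ' = +0.2111; +0.2111 ∉ [-0.2, 0.2) → out
#2 (-1,-1): internal coord -1 + (-1)·λ' = -0.6972; -0.6972 ∉ [-0.2, 0.2) → out
#3 (-1,-8): internal coord -1 + (-8)·λ' = +1.4222; +1.4222 ∉ [-0.2, 0.2) → out
#4 (-2,-5): internal coord -2 + (-5)·λ' = -0.4861; -0.4861 ∉ [-0.2, 0.2) → out
#5 (3,6): internal coord 3 + (6)·λ' = +1.1833; +1.1833 ∉ [-0.2, 0.2) → out
#6 (-1,-3): internal coord -1 + (-3)·λ' = -0.0917; -0.0917 ∈ [-0.2, 0.2) → IN Λ
#7 (2,5): internal coord 2 + (5)·λ' = +0.4861; +0.4861 ∉ [-0.2, 0.2) → out
#8 (-1,-5): internal coord -1 + (-5)·λ' = +0.5139; +0.5139 ∉ [-0.2, 0.2) → out
#9 (1,0): internal coord 1 + (0)·λ' = +1.0000; +1.0000 ∉ [-0.2, 0.2) → out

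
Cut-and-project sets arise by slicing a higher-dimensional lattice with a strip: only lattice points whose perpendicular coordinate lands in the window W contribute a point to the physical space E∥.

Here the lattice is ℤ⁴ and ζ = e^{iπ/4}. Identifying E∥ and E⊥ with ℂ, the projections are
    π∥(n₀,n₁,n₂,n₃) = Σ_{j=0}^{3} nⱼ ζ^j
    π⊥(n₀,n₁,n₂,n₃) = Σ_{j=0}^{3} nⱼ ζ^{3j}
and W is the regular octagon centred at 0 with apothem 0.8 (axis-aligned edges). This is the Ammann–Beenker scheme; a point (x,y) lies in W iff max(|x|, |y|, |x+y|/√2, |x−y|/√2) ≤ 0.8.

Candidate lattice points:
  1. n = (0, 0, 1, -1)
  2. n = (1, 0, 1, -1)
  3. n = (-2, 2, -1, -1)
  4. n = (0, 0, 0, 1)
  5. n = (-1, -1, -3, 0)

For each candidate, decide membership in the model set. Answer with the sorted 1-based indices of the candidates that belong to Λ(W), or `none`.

With ζ = e^{iπ/4} the internal vectors are ζ^0,ζ^3,ζ^6,ζ^9.
candidate 1: n = (0, 0, 1, -1) → π⊥ ≈ (-0.7071, -1.7071); max(|x|,|y|,|x±y|/√2) = 1.7071 > 0.8 ⇒ ∉ W
candidate 2: n = (1, 0, 1, -1) → π⊥ ≈ (+0.2929, -1.7071); max(|x|,|y|,|x±y|/√2) = 1.7071 > 0.8 ⇒ ∉ W
candidate 3: n = (-2, 2, -1, -1) → π⊥ ≈ (-4.1213, +1.7071); max(|x|,|y|,|x±y|/√2) = 4.1213 > 0.8 ⇒ ∉ W
candidate 4: n = (0, 0, 0, 1) → π⊥ ≈ (+0.7071, +0.7071); max(|x|,|y|,|x±y|/√2) = 1.0000 > 0.8 ⇒ ∉ W
candidate 5: n = (-1, -1, -3, 0) → π⊥ ≈ (-0.2929, +2.2929); max(|x|,|y|,|x±y|/√2) = 2.2929 > 0.8 ⇒ ∉ W

none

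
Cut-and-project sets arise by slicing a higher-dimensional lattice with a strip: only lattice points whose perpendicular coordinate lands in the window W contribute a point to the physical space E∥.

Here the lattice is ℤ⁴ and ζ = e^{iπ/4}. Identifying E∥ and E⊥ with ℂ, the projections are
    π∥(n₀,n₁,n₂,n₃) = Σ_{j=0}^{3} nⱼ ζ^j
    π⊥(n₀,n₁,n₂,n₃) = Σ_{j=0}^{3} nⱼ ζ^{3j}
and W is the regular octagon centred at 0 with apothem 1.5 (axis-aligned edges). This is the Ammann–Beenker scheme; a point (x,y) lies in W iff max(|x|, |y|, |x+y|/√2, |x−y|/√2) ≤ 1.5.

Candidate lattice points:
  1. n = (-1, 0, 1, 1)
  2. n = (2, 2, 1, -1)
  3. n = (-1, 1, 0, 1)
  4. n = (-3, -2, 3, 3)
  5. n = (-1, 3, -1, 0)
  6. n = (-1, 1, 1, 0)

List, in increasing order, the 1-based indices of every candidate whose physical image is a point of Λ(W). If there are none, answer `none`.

Internal map: ζ^{3j} for j=0..3 gives (1,0), (−√2/2,√2/2), (0,−1), (√2/2,√2/2).
candidate 1: n = (-1, 0, 1, 1) → π⊥ ≈ (-0.2929, -0.2929); max(|x|,|y|,|x±y|/√2) = 0.4142 ≤ 1.5 ⇒ ∈ W
candidate 2: n = (2, 2, 1, -1) → π⊥ ≈ (-0.1213, -0.2929); max(|x|,|y|,|x±y|/√2) = 0.2929 ≤ 1.5 ⇒ ∈ W
candidate 3: n = (-1, 1, 0, 1) → π⊥ ≈ (-1.0000, +1.4142); max(|x|,|y|,|x±y|/√2) = 1.7071 > 1.5 ⇒ ∉ W
candidate 4: n = (-3, -2, 3, 3) → π⊥ ≈ (+0.5355, -2.2929); max(|x|,|y|,|x±y|/√2) = 2.2929 > 1.5 ⇒ ∉ W
candidate 5: n = (-1, 3, -1, 0) → π⊥ ≈ (-3.1213, +3.1213); max(|x|,|y|,|x±y|/√2) = 4.4142 > 1.5 ⇒ ∉ W
candidate 6: n = (-1, 1, 1, 0) → π⊥ ≈ (-1.7071, -0.2929); max(|x|,|y|,|x±y|/√2) = 1.7071 > 1.5 ⇒ ∉ W

1, 2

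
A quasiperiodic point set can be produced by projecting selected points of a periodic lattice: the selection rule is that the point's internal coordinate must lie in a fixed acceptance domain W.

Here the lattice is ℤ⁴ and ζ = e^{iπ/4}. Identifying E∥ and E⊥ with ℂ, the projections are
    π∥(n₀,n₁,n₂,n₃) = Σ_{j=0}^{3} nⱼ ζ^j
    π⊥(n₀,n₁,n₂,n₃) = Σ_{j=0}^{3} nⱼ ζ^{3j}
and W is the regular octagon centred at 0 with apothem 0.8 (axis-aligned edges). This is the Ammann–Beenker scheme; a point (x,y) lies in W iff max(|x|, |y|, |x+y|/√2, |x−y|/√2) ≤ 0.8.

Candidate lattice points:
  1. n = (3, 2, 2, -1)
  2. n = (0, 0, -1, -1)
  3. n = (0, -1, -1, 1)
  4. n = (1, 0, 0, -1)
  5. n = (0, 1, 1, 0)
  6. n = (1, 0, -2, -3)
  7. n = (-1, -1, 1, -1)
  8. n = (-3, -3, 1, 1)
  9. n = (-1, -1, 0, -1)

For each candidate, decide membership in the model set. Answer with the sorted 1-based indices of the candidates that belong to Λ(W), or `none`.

With ζ = e^{iπ/4} the internal vectors are ζ^0,ζ^3,ζ^6,ζ^9.
candidate 1: n = (3, 2, 2, -1) → π⊥ ≈ (+0.8787, -1.2929); max(|x|,|y|,|x±y|/√2) = 1.5355 > 0.8 ⇒ ∉ W
candidate 2: n = (0, 0, -1, -1) → π⊥ ≈ (-0.7071, +0.2929); max(|x|,|y|,|x±y|/√2) = 0.7071 ≤ 0.8 ⇒ ∈ W
candidate 3: n = (0, -1, -1, 1) → π⊥ ≈ (+1.4142, +1.0000); max(|x|,|y|,|x±y|/√2) = 1.7071 > 0.8 ⇒ ∉ W
candidate 4: n = (1, 0, 0, -1) → π⊥ ≈ (+0.2929, -0.7071); max(|x|,|y|,|x±y|/√2) = 0.7071 ≤ 0.8 ⇒ ∈ W
candidate 5: n = (0, 1, 1, 0) → π⊥ ≈ (-0.7071, -0.2929); max(|x|,|y|,|x±y|/√2) = 0.7071 ≤ 0.8 ⇒ ∈ W
candidate 6: n = (1, 0, -2, -3) → π⊥ ≈ (-1.1213, -0.1213); max(|x|,|y|,|x±y|/√2) = 1.1213 > 0.8 ⇒ ∉ W
candidate 7: n = (-1, -1, 1, -1) → π⊥ ≈ (-1.0000, -2.4142); max(|x|,|y|,|x±y|/√2) = 2.4142 > 0.8 ⇒ ∉ W
candidate 8: n = (-3, -3, 1, 1) → π⊥ ≈ (-0.1716, -2.4142); max(|x|,|y|,|x±y|/√2) = 2.4142 > 0.8 ⇒ ∉ W
candidate 9: n = (-1, -1, 0, -1) → π⊥ ≈ (-1.0000, -1.4142); max(|x|,|y|,|x±y|/√2) = 1.7071 > 0.8 ⇒ ∉ W

2, 4, 5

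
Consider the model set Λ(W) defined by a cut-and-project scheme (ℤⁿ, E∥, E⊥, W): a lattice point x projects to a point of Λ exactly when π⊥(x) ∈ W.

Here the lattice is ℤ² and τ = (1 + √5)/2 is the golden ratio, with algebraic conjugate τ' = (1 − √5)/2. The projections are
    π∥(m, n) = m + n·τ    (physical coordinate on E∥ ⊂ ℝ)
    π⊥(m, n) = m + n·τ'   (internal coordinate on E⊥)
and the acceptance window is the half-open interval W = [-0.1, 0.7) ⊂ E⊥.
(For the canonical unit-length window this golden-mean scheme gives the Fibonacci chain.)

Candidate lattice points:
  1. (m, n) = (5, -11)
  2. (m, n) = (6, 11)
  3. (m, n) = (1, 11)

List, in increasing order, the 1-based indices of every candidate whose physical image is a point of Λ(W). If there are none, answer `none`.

none

τ' = (1−√5)/2 ≈ -0.618034.
[1] lift (5,-11): star map gives 11.798374; window check -0.1 ≤ 11.798374 < 0.7 is false → out
[2] lift (6,11): star map gives -0.798374; window check -0.1 ≤ -0.798374 < 0.7 is false → out
[3] lift (1,11): star map gives -5.798374; window check -0.1 ≤ -5.798374 < 0.7 is false → out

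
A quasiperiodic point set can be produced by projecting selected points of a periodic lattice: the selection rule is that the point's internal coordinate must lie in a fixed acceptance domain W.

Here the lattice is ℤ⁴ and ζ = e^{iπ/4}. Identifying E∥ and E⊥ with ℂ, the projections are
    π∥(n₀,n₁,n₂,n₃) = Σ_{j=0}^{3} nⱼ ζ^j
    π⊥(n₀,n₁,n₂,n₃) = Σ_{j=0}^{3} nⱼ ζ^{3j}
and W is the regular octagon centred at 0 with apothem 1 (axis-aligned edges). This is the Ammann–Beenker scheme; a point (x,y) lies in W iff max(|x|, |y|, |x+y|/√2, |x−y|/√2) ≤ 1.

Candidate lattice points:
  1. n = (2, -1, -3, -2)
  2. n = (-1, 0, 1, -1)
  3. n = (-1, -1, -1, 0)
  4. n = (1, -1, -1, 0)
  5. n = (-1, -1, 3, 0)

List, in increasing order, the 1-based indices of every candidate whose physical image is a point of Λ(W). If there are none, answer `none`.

3

Internal map: ζ^{3j} for j=0..3 gives (1,0), (−√2/2,√2/2), (0,−1), (√2/2,√2/2).
#1 (2, -1, -3, -2): internal (1.2929, 0.8787); octagon support 1.5355 vs apothem 1 → ∉ W
#2 (-1, 0, 1, -1): internal (-1.7071, -1.7071); octagon support 2.4142 vs apothem 1 → ∉ W
#3 (-1, -1, -1, 0): internal (-0.2929, 0.2929); octagon support 0.4142 vs apothem 1 → ∈ W
#4 (1, -1, -1, 0): internal (1.7071, 0.2929); octagon support 1.7071 vs apothem 1 → ∉ W
#5 (-1, -1, 3, 0): internal (-0.2929, -3.7071); octagon support 3.7071 vs apothem 1 → ∉ W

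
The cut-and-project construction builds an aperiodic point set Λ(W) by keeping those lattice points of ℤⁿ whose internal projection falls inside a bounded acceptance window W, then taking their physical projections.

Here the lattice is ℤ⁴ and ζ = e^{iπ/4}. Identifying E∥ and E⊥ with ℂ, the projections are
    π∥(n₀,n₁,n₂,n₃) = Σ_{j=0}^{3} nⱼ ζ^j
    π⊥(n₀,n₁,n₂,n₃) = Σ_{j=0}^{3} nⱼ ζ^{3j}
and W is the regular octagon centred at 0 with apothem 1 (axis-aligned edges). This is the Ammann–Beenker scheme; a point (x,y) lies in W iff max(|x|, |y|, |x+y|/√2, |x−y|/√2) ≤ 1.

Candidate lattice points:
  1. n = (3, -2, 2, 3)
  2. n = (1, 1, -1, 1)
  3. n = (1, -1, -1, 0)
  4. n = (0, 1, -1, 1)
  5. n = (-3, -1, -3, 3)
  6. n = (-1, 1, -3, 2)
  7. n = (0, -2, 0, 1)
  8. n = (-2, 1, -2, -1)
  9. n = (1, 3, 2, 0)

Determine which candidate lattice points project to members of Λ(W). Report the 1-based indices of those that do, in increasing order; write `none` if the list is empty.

Internal map: ζ^{3j} for j=0..3 gives (1,0), (−√2/2,√2/2), (0,−1), (√2/2,√2/2).
#1 (3, -2, 2, 3): internal (6.5355, -1.2929); octagon support 6.5355 vs apothem 1 → ∉ W
#2 (1, 1, -1, 1): internal (1.0000, 2.4142); octagon support 2.4142 vs apothem 1 → ∉ W
#3 (1, -1, -1, 0): internal (1.7071, 0.2929); octagon support 1.7071 vs apothem 1 → ∉ W
#4 (0, 1, -1, 1): internal (0.0000, 2.4142); octagon support 2.4142 vs apothem 1 → ∉ W
#5 (-3, -1, -3, 3): internal (-0.1716, 4.4142); octagon support 4.4142 vs apothem 1 → ∉ W
#6 (-1, 1, -3, 2): internal (-0.2929, 5.1213); octagon support 5.1213 vs apothem 1 → ∉ W
#7 (0, -2, 0, 1): internal (2.1213, -0.7071); octagon support 2.1213 vs apothem 1 → ∉ W
#8 (-2, 1, -2, -1): internal (-3.4142, 2.0000); octagon support 3.8284 vs apothem 1 → ∉ W
#9 (1, 3, 2, 0): internal (-1.1213, 0.1213); octagon support 1.1213 vs apothem 1 → ∉ W

none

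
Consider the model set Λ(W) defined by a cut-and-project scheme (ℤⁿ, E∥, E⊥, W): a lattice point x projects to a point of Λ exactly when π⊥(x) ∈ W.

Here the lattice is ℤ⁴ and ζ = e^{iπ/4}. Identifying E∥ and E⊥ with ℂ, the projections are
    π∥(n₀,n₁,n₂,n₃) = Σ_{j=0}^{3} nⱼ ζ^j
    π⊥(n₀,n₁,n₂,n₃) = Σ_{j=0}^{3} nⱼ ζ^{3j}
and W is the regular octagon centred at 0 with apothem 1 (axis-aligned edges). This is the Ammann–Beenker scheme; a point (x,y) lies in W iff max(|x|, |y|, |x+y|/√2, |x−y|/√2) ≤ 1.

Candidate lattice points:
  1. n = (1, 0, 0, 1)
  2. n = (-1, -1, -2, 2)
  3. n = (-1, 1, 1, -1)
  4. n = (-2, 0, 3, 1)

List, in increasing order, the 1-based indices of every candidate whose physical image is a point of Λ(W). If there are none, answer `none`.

none

With ζ = e^{iπ/4} the internal vectors are ζ^0,ζ^3,ζ^6,ζ^9.
#1 (1, 0, 0, 1): internal (1.7071, 0.7071); octagon support 1.7071 vs apothem 1 → ∉ W
#2 (-1, -1, -2, 2): internal (1.1213, 2.7071); octagon support 2.7071 vs apothem 1 → ∉ W
#3 (-1, 1, 1, -1): internal (-2.4142, -1.0000); octagon support 2.4142 vs apothem 1 → ∉ W
#4 (-2, 0, 3, 1): internal (-1.2929, -2.2929); octagon support 2.5355 vs apothem 1 → ∉ W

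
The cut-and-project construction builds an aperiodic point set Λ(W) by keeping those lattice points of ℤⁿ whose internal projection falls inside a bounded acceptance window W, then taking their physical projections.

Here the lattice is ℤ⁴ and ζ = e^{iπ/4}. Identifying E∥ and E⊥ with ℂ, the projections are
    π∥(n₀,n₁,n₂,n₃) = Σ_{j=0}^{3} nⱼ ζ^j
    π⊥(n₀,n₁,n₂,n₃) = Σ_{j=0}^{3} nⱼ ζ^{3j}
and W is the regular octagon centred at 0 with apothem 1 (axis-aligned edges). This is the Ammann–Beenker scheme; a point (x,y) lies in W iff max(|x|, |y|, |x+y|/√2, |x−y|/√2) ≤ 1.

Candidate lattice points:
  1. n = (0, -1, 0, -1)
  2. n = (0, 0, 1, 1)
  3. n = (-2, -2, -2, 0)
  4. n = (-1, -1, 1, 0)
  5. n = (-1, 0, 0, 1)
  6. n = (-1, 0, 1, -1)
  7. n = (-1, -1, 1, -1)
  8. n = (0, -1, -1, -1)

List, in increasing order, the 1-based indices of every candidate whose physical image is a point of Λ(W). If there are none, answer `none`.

2, 3, 5, 8

π⊥(n) = n₀ + n₁ζ³ + n₂ζ⁶ + n₃ζ⁹ where ζ = e^{iπ/4}.
candidate 1: n = (0, -1, 0, -1) → π⊥ ≈ (+0.000000, -1.414214); max(|x|,|y|,|x±y|/√2) = 1.414214 > 1 ⇒ ∉ W
candidate 2: n = (0, 0, 1, 1) → π⊥ ≈ (+0.707107, -0.292893); max(|x|,|y|,|x±y|/√2) = 0.707107 ≤ 1 ⇒ ∈ W
candidate 3: n = (-2, -2, -2, 0) → π⊥ ≈ (-0.585786, +0.585786); max(|x|,|y|,|x±y|/√2) = 0.828427 ≤ 1 ⇒ ∈ W
candidate 4: n = (-1, -1, 1, 0) → π⊥ ≈ (-0.292893, -1.707107); max(|x|,|y|,|x±y|/√2) = 1.707107 > 1 ⇒ ∉ W
candidate 5: n = (-1, 0, 0, 1) → π⊥ ≈ (-0.292893, +0.707107); max(|x|,|y|,|x±y|/√2) = 0.707107 ≤ 1 ⇒ ∈ W
candidate 6: n = (-1, 0, 1, -1) → π⊥ ≈ (-1.707107, -1.707107); max(|x|,|y|,|x±y|/√2) = 2.414214 > 1 ⇒ ∉ W
candidate 7: n = (-1, -1, 1, -1) → π⊥ ≈ (-1.000000, -2.414214); max(|x|,|y|,|x±y|/√2) = 2.414214 > 1 ⇒ ∉ W
candidate 8: n = (0, -1, -1, -1) → π⊥ ≈ (+0.000000, -0.414214); max(|x|,|y|,|x±y|/√2) = 0.414214 ≤ 1 ⇒ ∈ W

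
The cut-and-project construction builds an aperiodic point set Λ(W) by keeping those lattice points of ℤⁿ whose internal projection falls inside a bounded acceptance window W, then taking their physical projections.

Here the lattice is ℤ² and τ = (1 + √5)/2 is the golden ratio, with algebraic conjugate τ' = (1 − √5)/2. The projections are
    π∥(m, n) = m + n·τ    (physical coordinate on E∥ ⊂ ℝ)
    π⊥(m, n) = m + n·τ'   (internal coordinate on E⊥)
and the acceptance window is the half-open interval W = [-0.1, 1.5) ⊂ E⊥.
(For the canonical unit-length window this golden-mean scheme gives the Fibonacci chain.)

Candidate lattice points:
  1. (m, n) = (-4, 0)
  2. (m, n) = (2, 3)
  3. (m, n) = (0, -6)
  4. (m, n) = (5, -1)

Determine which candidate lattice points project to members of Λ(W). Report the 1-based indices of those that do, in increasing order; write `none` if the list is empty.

2

Compute τ' = (1−√5)/2 = -0.6180, so π⊥(m,n) = m -0.6180·n.
[1] lift (-4,0): star map gives -4.0000; window check -0.1 ≤ -4.0000 < 1.5 is false → out
[2] lift (2,3): star map gives 0.1459; window check -0.1 ≤ 0.1459 < 1.5 is true → IN Λ
[3] lift (0,-6): star map gives 3.7082; window check -0.1 ≤ 3.7082 < 1.5 is false → out
[4] lift (5,-1): star map gives 5.6180; window check -0.1 ≤ 5.6180 < 1.5 is false → out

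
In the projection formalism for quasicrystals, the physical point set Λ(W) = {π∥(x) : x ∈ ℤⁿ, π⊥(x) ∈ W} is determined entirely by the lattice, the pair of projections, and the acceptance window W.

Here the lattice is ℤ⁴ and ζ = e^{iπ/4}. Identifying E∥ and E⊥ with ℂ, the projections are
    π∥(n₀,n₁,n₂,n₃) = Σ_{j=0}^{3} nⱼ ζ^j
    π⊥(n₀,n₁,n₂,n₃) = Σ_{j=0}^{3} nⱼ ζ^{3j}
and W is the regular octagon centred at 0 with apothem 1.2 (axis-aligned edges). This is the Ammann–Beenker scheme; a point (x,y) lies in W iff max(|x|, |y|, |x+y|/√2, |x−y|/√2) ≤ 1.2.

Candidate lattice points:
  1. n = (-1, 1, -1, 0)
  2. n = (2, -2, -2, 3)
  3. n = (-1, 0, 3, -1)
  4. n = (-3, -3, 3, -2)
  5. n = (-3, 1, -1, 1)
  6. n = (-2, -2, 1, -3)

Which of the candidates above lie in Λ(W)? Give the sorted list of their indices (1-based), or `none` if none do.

π⊥(n) = n₀ + n₁ζ³ + n₂ζ⁶ + n₃ζ⁹ where ζ = e^{iπ/4}.
#1 (-1, 1, -1, 0): internal (-1.70711, 1.70711); octagon support 2.41421 vs apothem 1.2 → ∉ W
#2 (2, -2, -2, 3): internal (5.53553, 2.70711); octagon support 5.82843 vs apothem 1.2 → ∉ W
#3 (-1, 0, 3, -1): internal (-1.70711, -3.70711); octagon support 3.82843 vs apothem 1.2 → ∉ W
#4 (-3, -3, 3, -2): internal (-2.29289, -6.53553); octagon support 6.53553 vs apothem 1.2 → ∉ W
#5 (-3, 1, -1, 1): internal (-3.00000, 2.41421); octagon support 3.82843 vs apothem 1.2 → ∉ W
#6 (-2, -2, 1, -3): internal (-2.70711, -4.53553); octagon support 5.12132 vs apothem 1.2 → ∉ W

none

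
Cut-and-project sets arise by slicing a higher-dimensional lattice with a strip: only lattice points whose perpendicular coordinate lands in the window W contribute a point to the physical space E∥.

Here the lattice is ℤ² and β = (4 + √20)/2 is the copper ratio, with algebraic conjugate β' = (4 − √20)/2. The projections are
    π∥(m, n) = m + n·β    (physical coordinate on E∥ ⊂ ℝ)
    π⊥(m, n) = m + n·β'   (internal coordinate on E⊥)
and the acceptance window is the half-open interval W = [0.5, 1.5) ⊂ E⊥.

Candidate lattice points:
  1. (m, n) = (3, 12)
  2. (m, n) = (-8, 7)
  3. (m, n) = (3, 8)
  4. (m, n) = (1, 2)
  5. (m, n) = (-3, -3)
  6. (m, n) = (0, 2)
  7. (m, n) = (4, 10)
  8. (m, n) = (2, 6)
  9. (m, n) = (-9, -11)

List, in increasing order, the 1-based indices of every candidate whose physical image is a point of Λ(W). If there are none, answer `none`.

3, 4, 8

β' = (4−√20)/2 ≈ -0.236068.
#1 (3,12): internal coord 3 + (12)·β' = +0.167184; +0.167184 ∉ [0.5, 1.5) → out
#2 (-8,7): internal coord -8 + (7)·β' = -9.652476; -9.652476 ∉ [0.5, 1.5) → out
#3 (3,8): internal coord 3 + (8)·β' = +1.111456; +1.111456 ∈ [0.5, 1.5) → IN Λ
#4 (1,2): internal coord 1 + (2)·β' = +0.527864; +0.527864 ∈ [0.5, 1.5) → IN Λ
#5 (-3,-3): internal coord -3 + (-3)·β' = -2.291796; -2.291796 ∉ [0.5, 1.5) → out
#6 (0,2): internal coord 0 + (2)·β' = -0.472136; -0.472136 ∉ [0.5, 1.5) → out
#7 (4,10): internal coord 4 + (10)·β' = +1.639320; +1.639320 ∉ [0.5, 1.5) → out
#8 (2,6): internal coord 2 + (6)·β' = +0.583592; +0.583592 ∈ [0.5, 1.5) → IN Λ
#9 (-9,-11): internal coord -9 + (-11)·β' = -6.403252; -6.403252 ∉ [0.5, 1.5) → out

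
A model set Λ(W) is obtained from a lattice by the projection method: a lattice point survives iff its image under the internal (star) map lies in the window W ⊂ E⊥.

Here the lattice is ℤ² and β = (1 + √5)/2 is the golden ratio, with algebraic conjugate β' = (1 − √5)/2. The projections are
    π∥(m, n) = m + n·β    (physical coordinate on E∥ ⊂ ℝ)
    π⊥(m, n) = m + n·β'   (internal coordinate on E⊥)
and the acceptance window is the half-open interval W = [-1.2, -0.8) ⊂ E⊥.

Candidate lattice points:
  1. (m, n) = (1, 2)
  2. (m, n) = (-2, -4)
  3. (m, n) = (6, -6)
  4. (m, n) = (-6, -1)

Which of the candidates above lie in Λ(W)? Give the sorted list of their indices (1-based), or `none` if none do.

Compute β' = (1−√5)/2 = -0.6180, so π⊥(m,n) = m -0.6180·n.
candidate 1: (m,n)=(1,2) → π∥ = 1+2·β ≈ 4.2361, π⊥ = 1+2·β' ≈ -0.2361 ∉ [-1.2, -0.8) ⇒ out
candidate 2: (m,n)=(-2,-4) → π∥ = -2-4·β ≈ -8.4721, π⊥ = -2-4·β' ≈ 0.4721 ∉ [-1.2, -0.8) ⇒ out
candidate 3: (m,n)=(6,-6) → π∥ = 6-6·β ≈ -3.7082, π⊥ = 6-6·β' ≈ 9.7082 ∉ [-1.2, -0.8) ⇒ out
candidate 4: (m,n)=(-6,-1) → π∥ = -6-1·β ≈ -7.6180, π⊥ = -6-1·β' ≈ -5.3820 ∉ [-1.2, -0.8) ⇒ out

none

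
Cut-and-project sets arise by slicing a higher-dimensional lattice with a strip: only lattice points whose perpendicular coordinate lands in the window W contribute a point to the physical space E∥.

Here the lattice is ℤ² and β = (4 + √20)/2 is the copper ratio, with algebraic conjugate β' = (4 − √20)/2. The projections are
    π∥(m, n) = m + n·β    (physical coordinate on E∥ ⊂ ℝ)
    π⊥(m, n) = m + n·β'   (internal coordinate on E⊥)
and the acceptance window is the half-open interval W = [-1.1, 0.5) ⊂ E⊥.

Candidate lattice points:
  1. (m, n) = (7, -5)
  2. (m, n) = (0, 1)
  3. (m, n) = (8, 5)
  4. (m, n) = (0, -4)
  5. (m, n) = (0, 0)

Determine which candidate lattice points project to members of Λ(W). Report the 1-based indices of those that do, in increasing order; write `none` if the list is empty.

β' = (4−√20)/2 ≈ -0.236068.
[1] lift (7,-5): star map gives 8.180340; window check -1.1 ≤ 8.180340 < 0.5 is false → out
[2] lift (0,1): star map gives -0.236068; window check -1.1 ≤ -0.236068 < 0.5 is true → IN Λ
[3] lift (8,5): star map gives 6.819660; window check -1.1 ≤ 6.819660 < 0.5 is false → out
[4] lift (0,-4): star map gives 0.944272; window check -1.1 ≤ 0.944272 < 0.5 is false → out
[5] lift (0,0): star map gives 0.000000; window check -1.1 ≤ 0.000000 < 0.5 is true → IN Λ

2, 5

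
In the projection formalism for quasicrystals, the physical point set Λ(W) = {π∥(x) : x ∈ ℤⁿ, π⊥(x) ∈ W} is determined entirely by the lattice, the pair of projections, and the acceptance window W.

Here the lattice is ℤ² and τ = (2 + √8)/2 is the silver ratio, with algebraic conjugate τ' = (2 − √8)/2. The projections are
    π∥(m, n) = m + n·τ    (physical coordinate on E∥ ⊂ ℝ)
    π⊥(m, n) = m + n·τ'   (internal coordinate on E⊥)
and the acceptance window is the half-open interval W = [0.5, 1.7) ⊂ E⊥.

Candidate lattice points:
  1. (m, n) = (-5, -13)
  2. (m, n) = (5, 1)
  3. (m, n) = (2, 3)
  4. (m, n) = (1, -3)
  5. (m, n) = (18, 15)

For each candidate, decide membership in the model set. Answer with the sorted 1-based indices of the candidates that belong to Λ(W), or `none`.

Compute τ' = (2−√8)/2 = -0.414214, so π⊥(m,n) = m -0.414214·n.
candidate 1: (m,n)=(-5,-13) → π∥ = -5-13·τ ≈ -36.384776, π⊥ = -5-13·τ' ≈ 0.384776 ∉ [0.5, 1.7) ⇒ out
candidate 2: (m,n)=(5,1) → π∥ = 5+1·τ ≈ 7.414214, π⊥ = 5+1·τ' ≈ 4.585786 ∉ [0.5, 1.7) ⇒ out
candidate 3: (m,n)=(2,3) → π∥ = 2+3·τ ≈ 9.242641, π⊥ = 2+3·τ' ≈ 0.757359 ∈ [0.5, 1.7) ⇒ IN Λ
candidate 4: (m,n)=(1,-3) → π∥ = 1-3·τ ≈ -6.242641, π⊥ = 1-3·τ' ≈ 2.242641 ∉ [0.5, 1.7) ⇒ out
candidate 5: (m,n)=(18,15) → π∥ = 18+15·τ ≈ 54.213203, π⊥ = 18+15·τ' ≈ 11.786797 ∉ [0.5, 1.7) ⇒ out

3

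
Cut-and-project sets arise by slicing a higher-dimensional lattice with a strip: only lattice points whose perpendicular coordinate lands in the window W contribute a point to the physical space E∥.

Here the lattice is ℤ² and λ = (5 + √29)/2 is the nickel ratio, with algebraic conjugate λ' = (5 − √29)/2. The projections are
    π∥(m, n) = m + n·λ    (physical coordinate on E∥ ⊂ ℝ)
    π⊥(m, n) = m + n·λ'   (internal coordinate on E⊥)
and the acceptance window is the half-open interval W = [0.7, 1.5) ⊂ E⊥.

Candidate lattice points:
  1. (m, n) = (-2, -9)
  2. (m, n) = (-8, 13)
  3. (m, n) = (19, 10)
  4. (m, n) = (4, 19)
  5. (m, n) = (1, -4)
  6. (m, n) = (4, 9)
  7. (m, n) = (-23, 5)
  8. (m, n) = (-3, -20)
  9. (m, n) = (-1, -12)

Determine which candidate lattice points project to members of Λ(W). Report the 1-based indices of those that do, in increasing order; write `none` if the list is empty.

8, 9

λ' = (5−√29)/2 ≈ -0.19258.
[1] lift (-2,-9): star map gives -0.26676; window check 0.7 ≤ -0.26676 < 1.5 is false → out
[2] lift (-8,13): star map gives -10.50357; window check 0.7 ≤ -10.50357 < 1.5 is false → out
[3] lift (19,10): star map gives 17.07418; window check 0.7 ≤ 17.07418 < 1.5 is false → out
[4] lift (4,19): star map gives 0.34093; window check 0.7 ≤ 0.34093 < 1.5 is false → out
[5] lift (1,-4): star map gives 1.77033; window check 0.7 ≤ 1.77033 < 1.5 is false → out
[6] lift (4,9): star map gives 2.26676; window check 0.7 ≤ 2.26676 < 1.5 is false → out
[7] lift (-23,5): star map gives -23.96291; window check 0.7 ≤ -23.96291 < 1.5 is false → out
[8] lift (-3,-20): star map gives 0.85165; window check 0.7 ≤ 0.85165 < 1.5 is true → IN Λ
[9] lift (-1,-12): star map gives 1.31099; window check 0.7 ≤ 1.31099 < 1.5 is true → IN Λ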